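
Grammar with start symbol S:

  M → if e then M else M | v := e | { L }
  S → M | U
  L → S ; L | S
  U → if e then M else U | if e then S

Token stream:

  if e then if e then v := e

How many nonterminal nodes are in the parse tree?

6

[S [U if e then [S [U if e then [S [M v := e]]]]]]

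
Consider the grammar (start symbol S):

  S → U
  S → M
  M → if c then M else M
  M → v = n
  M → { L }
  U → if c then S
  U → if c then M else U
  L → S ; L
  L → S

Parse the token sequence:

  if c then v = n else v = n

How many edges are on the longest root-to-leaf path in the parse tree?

3

[S [M if c then [M v = n] else [M v = n]]]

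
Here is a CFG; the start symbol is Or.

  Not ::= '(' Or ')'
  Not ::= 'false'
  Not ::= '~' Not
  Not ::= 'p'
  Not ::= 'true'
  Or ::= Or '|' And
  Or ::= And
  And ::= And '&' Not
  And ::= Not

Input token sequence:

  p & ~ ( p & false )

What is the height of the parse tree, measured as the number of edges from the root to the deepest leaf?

[Or [And [And [Not p]] & [Not ~ [Not ( [Or [And [And [Not p]] & [Not false]]] )]]]]

8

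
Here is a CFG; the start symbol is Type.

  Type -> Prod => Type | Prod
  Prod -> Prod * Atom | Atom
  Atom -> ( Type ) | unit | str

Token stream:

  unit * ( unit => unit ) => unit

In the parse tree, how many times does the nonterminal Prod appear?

[Type [Prod [Prod [Atom unit]] * [Atom ( [Type [Prod [Atom unit]] => [Type [Prod [Atom unit]]]] )]] => [Type [Prod [Atom unit]]]]

5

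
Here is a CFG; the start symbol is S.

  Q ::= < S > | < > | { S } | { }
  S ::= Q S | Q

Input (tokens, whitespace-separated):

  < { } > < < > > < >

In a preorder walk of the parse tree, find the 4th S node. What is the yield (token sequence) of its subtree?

[S [Q < [S [Q { }]] >] [S [Q < [S [Q < >]] >] [S [Q < >]]]]

< >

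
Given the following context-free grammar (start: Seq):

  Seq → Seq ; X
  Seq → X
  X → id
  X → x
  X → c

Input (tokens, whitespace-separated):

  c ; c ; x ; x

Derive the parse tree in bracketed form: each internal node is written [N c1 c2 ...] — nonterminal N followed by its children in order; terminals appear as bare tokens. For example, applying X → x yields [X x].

[Seq [Seq [Seq [Seq [X c]] ; [X c]] ; [X x]] ; [X x]]

Seq
Seq ; X
Seq ; X ; X
Seq ; X ; X ; X
X ; X ; X ; X
c ; X ; X ; X
c ; c ; X ; X
c ; c ; x ; X
c ; c ; x ; x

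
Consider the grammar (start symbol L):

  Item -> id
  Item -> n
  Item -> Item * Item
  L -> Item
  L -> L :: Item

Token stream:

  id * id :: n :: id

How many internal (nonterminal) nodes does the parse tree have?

[L [L [L [Item [Item id] * [Item id]]] :: [Item n]] :: [Item id]]

8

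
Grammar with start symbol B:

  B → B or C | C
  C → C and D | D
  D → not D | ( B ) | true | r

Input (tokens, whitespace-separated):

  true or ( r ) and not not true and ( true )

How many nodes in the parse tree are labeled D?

[B [B [C [D true]]] or [C [C [C [D ( [B [C [D r]]] )]] and [D not [D not [D true]]]] and [D ( [B [C [D true]]] )]]]

8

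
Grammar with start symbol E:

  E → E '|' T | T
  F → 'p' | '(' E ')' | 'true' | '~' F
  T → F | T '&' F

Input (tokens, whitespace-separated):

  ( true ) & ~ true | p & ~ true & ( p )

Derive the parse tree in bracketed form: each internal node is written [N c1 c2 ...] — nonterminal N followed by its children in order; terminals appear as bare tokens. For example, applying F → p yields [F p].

[E [E [T [T [F ( [E [T [F true]]] )]] & [F ~ [F true]]]] | [T [T [T [F p]] & [F ~ [F true]]] & [F ( [E [T [F p]]] )]]]

E
E | T
T | T
T & F | T
F & F | T
( E ) & F | T
( T ) & F | T
( F ) & F | T
( true ) & F | T
( true ) & ~ F | T
( true ) & ~ true | T
( true ) & ~ true | T & F
( true ) & ~ true | T & F & F
( true ) & ~ true | F & F & F
( true ) & ~ true | p & F & F
( true ) & ~ true | p & ~ F & F
( true ) & ~ true | p & ~ true & F
( true ) & ~ true | p & ~ true & ( E )
( true ) & ~ true | p & ~ true & ( T )
( true ) & ~ true | p & ~ true & ( F )
( true ) & ~ true | p & ~ true & ( p )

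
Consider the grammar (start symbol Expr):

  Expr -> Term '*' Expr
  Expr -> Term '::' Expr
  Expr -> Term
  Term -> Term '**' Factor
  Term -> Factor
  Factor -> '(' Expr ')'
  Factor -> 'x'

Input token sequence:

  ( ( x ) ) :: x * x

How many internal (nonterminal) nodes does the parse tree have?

15

[Expr [Term [Factor ( [Expr [Term [Factor ( [Expr [Term [Factor x]]] )]]] )]] :: [Expr [Term [Factor x]] * [Expr [Term [Factor x]]]]]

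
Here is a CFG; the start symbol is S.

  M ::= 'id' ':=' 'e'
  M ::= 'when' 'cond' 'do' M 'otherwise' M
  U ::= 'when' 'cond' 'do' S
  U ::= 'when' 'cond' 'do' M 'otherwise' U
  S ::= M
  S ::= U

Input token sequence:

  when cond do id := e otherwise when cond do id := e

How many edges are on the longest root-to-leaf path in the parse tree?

[S [U when cond do [M id := e] otherwise [U when cond do [S [M id := e]]]]]

5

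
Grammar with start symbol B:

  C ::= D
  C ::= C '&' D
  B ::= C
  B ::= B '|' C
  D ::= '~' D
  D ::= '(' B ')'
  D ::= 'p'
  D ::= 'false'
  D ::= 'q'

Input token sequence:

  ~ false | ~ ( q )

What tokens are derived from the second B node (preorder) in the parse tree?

[B [B [C [D ~ [D false]]]] | [C [D ~ [D ( [B [C [D q]]] )]]]]

~ false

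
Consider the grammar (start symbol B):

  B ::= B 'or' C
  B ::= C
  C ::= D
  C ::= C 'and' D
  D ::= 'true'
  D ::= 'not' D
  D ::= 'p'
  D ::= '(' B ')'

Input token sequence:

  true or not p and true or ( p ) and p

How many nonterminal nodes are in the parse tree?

17

[B [B [B [C [D true]]] or [C [C [D not [D p]]] and [D true]]] or [C [C [D ( [B [C [D p]]] )]] and [D p]]]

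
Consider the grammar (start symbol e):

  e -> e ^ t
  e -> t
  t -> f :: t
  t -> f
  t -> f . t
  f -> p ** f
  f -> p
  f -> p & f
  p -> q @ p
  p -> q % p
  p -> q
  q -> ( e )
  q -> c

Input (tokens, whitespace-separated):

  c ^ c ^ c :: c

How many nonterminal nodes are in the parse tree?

[e [e [e [t [f [p [q c]]]]] ^ [t [f [p [q c]]]]] ^ [t [f [p [q c]]] :: [t [f [p [q c]]]]]]

19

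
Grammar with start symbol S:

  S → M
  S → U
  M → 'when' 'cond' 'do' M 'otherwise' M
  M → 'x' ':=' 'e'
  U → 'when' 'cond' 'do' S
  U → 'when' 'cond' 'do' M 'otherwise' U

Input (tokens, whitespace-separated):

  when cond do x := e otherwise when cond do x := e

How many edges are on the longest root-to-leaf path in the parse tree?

5

[S [U when cond do [M x := e] otherwise [U when cond do [S [M x := e]]]]]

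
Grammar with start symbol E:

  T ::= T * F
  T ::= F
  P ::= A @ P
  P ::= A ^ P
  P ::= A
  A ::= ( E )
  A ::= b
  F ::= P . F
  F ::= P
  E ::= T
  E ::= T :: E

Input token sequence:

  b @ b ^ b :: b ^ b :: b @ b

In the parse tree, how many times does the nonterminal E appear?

3

[E [T [F [P [A b] @ [P [A b] ^ [P [A b]]]]]] :: [E [T [F [P [A b] ^ [P [A b]]]]] :: [E [T [F [P [A b] @ [P [A b]]]]]]]]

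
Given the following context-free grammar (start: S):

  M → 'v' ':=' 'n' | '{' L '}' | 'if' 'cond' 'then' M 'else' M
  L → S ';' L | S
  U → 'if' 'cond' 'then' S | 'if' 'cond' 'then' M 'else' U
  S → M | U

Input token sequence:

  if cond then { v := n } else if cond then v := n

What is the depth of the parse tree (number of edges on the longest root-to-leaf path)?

6

[S [U if cond then [M { [L [S [M v := n]]] }] else [U if cond then [S [M v := n]]]]]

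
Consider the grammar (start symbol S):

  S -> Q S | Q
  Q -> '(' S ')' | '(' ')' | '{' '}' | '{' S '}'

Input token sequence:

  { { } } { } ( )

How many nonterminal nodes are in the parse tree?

8

[S [Q { [S [Q { }]] }] [S [Q { }] [S [Q ( )]]]]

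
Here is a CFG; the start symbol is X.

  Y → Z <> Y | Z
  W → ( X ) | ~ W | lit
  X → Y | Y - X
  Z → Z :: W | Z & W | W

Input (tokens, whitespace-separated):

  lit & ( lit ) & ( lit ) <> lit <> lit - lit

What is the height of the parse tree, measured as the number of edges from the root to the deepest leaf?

9

[X [Y [Z [Z [Z [W lit]] & [W ( [X [Y [Z [W lit]]]] )]] & [W ( [X [Y [Z [W lit]]]] )]] <> [Y [Z [W lit]] <> [Y [Z [W lit]]]]] - [X [Y [Z [W lit]]]]]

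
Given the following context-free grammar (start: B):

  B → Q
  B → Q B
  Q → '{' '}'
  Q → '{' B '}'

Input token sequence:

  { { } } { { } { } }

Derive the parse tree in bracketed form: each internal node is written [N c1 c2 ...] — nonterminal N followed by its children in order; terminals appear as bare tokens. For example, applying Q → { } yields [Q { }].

[B [Q { [B [Q { }]] }] [B [Q { [B [Q { }] [B [Q { }]]] }]]]

B
Q B
{ B } B
{ Q } B
{ { } } B
{ { } } Q
{ { } } { B }
{ { } } { Q B }
{ { } } { { } B }
{ { } } { { } Q }
{ { } } { { } { } }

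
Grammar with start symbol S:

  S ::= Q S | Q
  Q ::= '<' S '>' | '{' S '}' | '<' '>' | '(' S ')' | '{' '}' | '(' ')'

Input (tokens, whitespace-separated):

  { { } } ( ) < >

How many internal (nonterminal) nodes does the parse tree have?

8

[S [Q { [S [Q { }]] }] [S [Q ( )] [S [Q < >]]]]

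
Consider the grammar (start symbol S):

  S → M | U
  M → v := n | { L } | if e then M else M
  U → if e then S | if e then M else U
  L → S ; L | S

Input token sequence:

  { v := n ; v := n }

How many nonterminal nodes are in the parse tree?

[S [M { [L [S [M v := n]] ; [L [S [M v := n]]]] }]]

8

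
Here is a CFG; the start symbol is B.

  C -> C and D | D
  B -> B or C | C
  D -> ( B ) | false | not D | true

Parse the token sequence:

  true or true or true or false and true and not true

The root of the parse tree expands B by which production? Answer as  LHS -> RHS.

B -> B or C

[B [B [B [B [C [D true]]] or [C [D true]]] or [C [D true]]] or [C [C [C [D false]] and [D true]] and [D not [D true]]]]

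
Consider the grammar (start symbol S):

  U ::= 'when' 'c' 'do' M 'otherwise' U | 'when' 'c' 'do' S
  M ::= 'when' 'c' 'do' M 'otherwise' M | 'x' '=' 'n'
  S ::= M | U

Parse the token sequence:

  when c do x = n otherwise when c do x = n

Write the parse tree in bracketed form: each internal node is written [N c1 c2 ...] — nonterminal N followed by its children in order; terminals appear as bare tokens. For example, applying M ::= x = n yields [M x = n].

S
U
when c do M otherwise U
when c do x = n otherwise U
when c do x = n otherwise when c do S
when c do x = n otherwise when c do M
when c do x = n otherwise when c do x = n

[S [U when c do [M x = n] otherwise [U when c do [S [M x = n]]]]]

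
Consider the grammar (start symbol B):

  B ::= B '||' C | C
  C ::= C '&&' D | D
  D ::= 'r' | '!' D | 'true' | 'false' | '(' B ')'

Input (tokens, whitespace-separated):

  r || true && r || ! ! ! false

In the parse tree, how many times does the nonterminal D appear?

[B [B [B [C [D r]]] || [C [C [D true]] && [D r]]] || [C [D ! [D ! [D ! [D false]]]]]]

7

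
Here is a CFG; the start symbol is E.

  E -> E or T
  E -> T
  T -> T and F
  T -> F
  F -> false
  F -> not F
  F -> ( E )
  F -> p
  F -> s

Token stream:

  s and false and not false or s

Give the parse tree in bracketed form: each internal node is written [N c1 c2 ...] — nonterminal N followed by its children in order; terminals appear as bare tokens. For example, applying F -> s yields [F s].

[E [E [T [T [T [F s]] and [F false]] and [F not [F false]]]] or [T [F s]]]

E
E or T
T or T
T and F or T
T and F and F or T
F and F and F or T
s and F and F or T
s and false and F or T
s and false and not F or T
s and false and not false or T
s and false and not false or F
s and false and not false or s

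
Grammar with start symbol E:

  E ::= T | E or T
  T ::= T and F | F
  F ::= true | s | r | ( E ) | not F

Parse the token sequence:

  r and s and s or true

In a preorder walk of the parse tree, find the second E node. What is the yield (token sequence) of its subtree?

r and s and s

[E [E [T [T [T [F r]] and [F s]] and [F s]]] or [T [F true]]]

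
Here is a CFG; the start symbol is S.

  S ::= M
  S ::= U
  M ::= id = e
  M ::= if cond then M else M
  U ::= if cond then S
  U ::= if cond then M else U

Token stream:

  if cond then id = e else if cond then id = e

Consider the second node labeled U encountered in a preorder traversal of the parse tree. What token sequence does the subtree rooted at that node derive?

[S [U if cond then [M id = e] else [U if cond then [S [M id = e]]]]]

if cond then id = e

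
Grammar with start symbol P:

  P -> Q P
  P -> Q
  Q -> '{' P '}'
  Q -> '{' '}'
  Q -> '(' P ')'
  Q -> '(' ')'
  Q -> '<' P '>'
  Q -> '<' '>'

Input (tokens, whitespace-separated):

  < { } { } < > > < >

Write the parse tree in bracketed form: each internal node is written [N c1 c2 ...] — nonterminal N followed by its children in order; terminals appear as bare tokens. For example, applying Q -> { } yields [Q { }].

[P [Q < [P [Q { }] [P [Q { }] [P [Q < >]]]] >] [P [Q < >]]]

P
Q P
< P > P
< Q P > P
< { } P > P
< { } Q P > P
< { } { } P > P
< { } { } Q > P
< { } { } < > > P
< { } { } < > > Q
< { } { } < > > < >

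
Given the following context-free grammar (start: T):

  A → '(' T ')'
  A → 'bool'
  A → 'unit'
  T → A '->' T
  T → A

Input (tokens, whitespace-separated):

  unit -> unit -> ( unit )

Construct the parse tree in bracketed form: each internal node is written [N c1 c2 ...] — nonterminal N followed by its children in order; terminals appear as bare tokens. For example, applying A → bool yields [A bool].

[T [A unit] -> [T [A unit] -> [T [A ( [T [A unit]] )]]]]

T
A -> T
unit -> T
unit -> A -> T
unit -> unit -> T
unit -> unit -> A
unit -> unit -> ( T )
unit -> unit -> ( A )
unit -> unit -> ( unit )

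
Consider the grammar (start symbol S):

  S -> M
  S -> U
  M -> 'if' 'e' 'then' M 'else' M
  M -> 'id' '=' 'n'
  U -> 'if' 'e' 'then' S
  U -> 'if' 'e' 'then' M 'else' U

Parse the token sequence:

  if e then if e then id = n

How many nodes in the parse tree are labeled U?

[S [U if e then [S [U if e then [S [M id = n]]]]]]

2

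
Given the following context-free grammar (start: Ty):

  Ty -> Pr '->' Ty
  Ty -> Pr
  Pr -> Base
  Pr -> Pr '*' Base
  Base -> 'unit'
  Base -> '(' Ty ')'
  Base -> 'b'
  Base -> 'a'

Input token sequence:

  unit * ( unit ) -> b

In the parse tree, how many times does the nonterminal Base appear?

[Ty [Pr [Pr [Base unit]] * [Base ( [Ty [Pr [Base unit]]] )]] -> [Ty [Pr [Base b]]]]

4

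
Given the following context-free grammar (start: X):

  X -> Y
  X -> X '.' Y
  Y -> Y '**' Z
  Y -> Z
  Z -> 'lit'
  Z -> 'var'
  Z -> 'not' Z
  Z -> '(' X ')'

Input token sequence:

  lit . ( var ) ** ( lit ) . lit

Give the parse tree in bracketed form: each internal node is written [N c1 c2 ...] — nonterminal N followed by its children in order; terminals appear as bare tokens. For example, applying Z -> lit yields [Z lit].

[X [X [X [Y [Z lit]]] . [Y [Y [Z ( [X [Y [Z var]]] )]] ** [Z ( [X [Y [Z lit]]] )]]] . [Y [Z lit]]]

X
X . Y
X . Y . Y
Y . Y . Y
Z . Y . Y
lit . Y . Y
lit . Y ** Z . Y
lit . Z ** Z . Y
lit . ( X ) ** Z . Y
lit . ( Y ) ** Z . Y
lit . ( Z ) ** Z . Y
lit . ( var ) ** Z . Y
lit . ( var ) ** ( X ) . Y
lit . ( var ) ** ( Y ) . Y
lit . ( var ) ** ( Z ) . Y
lit . ( var ) ** ( lit ) . Y
lit . ( var ) ** ( lit ) . Z
lit . ( var ) ** ( lit ) . lit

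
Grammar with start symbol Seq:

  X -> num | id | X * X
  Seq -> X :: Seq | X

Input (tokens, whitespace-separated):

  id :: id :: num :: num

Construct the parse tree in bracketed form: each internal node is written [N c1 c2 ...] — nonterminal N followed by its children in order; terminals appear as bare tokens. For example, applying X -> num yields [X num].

[Seq [X id] :: [Seq [X id] :: [Seq [X num] :: [Seq [X num]]]]]

Seq
X :: Seq
id :: Seq
id :: X :: Seq
id :: id :: Seq
id :: id :: X :: Seq
id :: id :: num :: Seq
id :: id :: num :: X
id :: id :: num :: num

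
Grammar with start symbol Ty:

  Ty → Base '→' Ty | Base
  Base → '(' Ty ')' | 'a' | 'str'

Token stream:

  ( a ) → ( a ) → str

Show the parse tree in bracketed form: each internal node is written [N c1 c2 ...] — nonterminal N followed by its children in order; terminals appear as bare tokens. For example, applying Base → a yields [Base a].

[Ty [Base ( [Ty [Base a]] )] → [Ty [Base ( [Ty [Base a]] )] → [Ty [Base str]]]]

Ty
Base → Ty
( Ty ) → Ty
( Base ) → Ty
( a ) → Ty
( a ) → Base → Ty
( a ) → ( Ty ) → Ty
( a ) → ( Base ) → Ty
( a ) → ( a ) → Ty
( a ) → ( a ) → Base
( a ) → ( a ) → str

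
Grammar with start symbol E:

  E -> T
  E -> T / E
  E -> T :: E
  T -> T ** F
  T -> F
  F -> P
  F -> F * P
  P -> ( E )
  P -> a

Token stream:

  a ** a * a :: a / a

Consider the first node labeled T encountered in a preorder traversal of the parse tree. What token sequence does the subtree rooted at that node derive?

[E [T [T [F [P a]]] ** [F [F [P a]] * [P a]]] :: [E [T [F [P a]]] / [E [T [F [P a]]]]]]

a ** a * a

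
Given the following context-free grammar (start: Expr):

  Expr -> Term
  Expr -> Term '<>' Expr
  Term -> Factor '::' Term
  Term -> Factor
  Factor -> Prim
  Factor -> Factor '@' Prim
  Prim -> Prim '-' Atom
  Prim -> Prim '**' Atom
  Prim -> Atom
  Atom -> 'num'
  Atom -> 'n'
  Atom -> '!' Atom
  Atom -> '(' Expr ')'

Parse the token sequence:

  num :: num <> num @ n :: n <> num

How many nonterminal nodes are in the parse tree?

[Expr [Term [Factor [Prim [Atom num]]] :: [Term [Factor [Prim [Atom num]]]]] <> [Expr [Term [Factor [Factor [Prim [Atom num]]] @ [Prim [Atom n]]] :: [Term [Factor [Prim [Atom n]]]]] <> [Expr [Term [Factor [Prim [Atom num]]]]]]]

26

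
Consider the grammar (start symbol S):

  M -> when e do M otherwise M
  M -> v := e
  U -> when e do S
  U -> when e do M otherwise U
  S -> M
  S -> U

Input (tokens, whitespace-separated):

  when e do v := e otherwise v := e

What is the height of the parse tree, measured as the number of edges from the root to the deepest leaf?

[S [M when e do [M v := e] otherwise [M v := e]]]

3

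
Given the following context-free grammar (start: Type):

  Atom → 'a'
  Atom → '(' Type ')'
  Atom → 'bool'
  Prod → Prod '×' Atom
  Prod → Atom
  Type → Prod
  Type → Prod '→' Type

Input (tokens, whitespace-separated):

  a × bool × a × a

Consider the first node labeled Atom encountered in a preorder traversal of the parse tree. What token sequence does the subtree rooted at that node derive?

a

[Type [Prod [Prod [Prod [Prod [Atom a]] × [Atom bool]] × [Atom a]] × [Atom a]]]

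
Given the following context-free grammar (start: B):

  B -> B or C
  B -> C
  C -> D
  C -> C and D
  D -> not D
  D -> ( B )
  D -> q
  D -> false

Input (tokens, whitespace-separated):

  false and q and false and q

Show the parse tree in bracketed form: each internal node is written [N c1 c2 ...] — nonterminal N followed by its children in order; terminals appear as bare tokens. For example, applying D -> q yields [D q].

[B [C [C [C [C [D false]] and [D q]] and [D false]] and [D q]]]

B
C
C and D
C and D and D
C and D and D and D
D and D and D and D
false and D and D and D
false and q and D and D
false and q and false and D
false and q and false and q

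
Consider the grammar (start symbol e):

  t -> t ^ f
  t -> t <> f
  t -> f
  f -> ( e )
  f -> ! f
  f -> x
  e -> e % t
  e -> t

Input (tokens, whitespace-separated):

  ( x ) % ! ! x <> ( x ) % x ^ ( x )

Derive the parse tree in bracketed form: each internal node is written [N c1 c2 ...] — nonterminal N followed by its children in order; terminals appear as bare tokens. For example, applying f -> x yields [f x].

[e [e [e [t [f ( [e [t [f x]]] )]]] % [t [t [f ! [f ! [f x]]]] <> [f ( [e [t [f x]]] )]]] % [t [t [f x]] ^ [f ( [e [t [f x]]] )]]]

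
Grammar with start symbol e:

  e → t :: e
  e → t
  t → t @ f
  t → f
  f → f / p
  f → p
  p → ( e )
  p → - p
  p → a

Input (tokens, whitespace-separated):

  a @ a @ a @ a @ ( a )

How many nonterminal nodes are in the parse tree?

20

[e [t [t [t [t [t [f [p a]]] @ [f [p a]]] @ [f [p a]]] @ [f [p a]]] @ [f [p ( [e [t [f [p a]]]] )]]]]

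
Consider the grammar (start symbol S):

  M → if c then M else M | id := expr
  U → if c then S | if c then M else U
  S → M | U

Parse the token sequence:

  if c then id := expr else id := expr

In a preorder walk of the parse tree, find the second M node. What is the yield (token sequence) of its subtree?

id := expr

[S [M if c then [M id := expr] else [M id := expr]]]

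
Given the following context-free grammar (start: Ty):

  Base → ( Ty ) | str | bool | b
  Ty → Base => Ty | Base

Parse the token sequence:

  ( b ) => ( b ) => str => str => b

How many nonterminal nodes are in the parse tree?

14

[Ty [Base ( [Ty [Base b]] )] => [Ty [Base ( [Ty [Base b]] )] => [Ty [Base str] => [Ty [Base str] => [Ty [Base b]]]]]]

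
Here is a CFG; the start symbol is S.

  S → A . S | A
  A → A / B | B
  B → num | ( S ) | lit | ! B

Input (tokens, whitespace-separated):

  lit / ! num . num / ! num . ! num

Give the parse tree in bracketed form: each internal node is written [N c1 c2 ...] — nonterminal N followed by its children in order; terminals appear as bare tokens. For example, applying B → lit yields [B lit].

S
A . S
A / B . S
B / B . S
lit / B . S
lit / ! B . S
lit / ! num . S
lit / ! num . A . S
lit / ! num . A / B . S
lit / ! num . B / B . S
lit / ! num . num / B . S
lit / ! num . num / ! B . S
lit / ! num . num / ! num . S
lit / ! num . num / ! num . A
lit / ! num . num / ! num . B
lit / ! num . num / ! num . ! B
lit / ! num . num / ! num . ! num

[S [A [A [B lit]] / [B ! [B num]]] . [S [A [A [B num]] / [B ! [B num]]] . [S [A [B ! [B num]]]]]]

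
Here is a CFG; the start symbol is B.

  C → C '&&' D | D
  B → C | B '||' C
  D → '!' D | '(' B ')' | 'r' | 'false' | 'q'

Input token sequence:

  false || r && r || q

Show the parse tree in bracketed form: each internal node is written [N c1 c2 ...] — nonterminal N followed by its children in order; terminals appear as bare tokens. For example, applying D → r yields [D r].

B
B || C
B || C || C
C || C || C
D || C || C
false || C || C
false || C && D || C
false || D && D || C
false || r && D || C
false || r && r || C
false || r && r || D
false || r && r || q

[B [B [B [C [D false]]] || [C [C [D r]] && [D r]]] || [C [D q]]]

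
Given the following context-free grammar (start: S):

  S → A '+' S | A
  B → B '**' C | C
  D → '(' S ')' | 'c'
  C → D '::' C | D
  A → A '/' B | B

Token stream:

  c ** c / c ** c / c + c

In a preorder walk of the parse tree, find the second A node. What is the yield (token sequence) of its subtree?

[S [A [A [A [B [B [C [D c]]] ** [C [D c]]]] / [B [B [C [D c]]] ** [C [D c]]]] / [B [C [D c]]]] + [S [A [B [C [D c]]]]]]

c ** c / c ** c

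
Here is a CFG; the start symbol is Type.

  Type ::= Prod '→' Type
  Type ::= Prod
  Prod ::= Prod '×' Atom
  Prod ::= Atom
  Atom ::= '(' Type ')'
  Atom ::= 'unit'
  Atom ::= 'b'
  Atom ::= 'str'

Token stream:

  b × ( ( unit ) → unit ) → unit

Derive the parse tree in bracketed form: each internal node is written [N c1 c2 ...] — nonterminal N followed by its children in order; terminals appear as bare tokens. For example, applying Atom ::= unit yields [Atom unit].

Type
Prod → Type
Prod × Atom → Type
Atom × Atom → Type
b × Atom → Type
b × ( Type ) → Type
b × ( Prod → Type ) → Type
b × ( Atom → Type ) → Type
b × ( ( Type ) → Type ) → Type
b × ( ( Prod ) → Type ) → Type
b × ( ( Atom ) → Type ) → Type
b × ( ( unit ) → Type ) → Type
b × ( ( unit ) → Prod ) → Type
b × ( ( unit ) → Atom ) → Type
b × ( ( unit ) → unit ) → Type
b × ( ( unit ) → unit ) → Prod
b × ( ( unit ) → unit ) → Atom
b × ( ( unit ) → unit ) → unit

[Type [Prod [Prod [Atom b]] × [Atom ( [Type [Prod [Atom ( [Type [Prod [Atom unit]]] )]] → [Type [Prod [Atom unit]]]] )]] → [Type [Prod [Atom unit]]]]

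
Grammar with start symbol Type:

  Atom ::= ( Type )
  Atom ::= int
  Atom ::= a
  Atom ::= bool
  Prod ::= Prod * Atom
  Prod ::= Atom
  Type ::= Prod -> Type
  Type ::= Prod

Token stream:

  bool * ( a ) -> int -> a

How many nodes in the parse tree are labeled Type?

[Type [Prod [Prod [Atom bool]] * [Atom ( [Type [Prod [Atom a]]] )]] -> [Type [Prod [Atom int]] -> [Type [Prod [Atom a]]]]]

4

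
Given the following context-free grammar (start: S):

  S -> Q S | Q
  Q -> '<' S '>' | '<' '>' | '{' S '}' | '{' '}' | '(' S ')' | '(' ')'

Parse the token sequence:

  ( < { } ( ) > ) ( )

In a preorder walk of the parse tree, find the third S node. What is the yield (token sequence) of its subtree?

{ } ( )

[S [Q ( [S [Q < [S [Q { }] [S [Q ( )]]] >]] )] [S [Q ( )]]]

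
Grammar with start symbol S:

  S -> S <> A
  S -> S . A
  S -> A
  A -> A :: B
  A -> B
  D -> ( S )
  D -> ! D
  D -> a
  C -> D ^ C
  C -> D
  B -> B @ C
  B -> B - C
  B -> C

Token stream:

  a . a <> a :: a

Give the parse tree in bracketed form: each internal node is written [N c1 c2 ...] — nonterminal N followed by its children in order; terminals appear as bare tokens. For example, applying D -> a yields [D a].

S
S <> A
S . A <> A
A . A <> A
B . A <> A
C . A <> A
D . A <> A
a . A <> A
a . B <> A
a . C <> A
a . D <> A
a . a <> A
a . a <> A :: B
a . a <> B :: B
a . a <> C :: B
a . a <> D :: B
a . a <> a :: B
a . a <> a :: C
a . a <> a :: D
a . a <> a :: a

[S [S [S [A [B [C [D a]]]]] . [A [B [C [D a]]]]] <> [A [A [B [C [D a]]]] :: [B [C [D a]]]]]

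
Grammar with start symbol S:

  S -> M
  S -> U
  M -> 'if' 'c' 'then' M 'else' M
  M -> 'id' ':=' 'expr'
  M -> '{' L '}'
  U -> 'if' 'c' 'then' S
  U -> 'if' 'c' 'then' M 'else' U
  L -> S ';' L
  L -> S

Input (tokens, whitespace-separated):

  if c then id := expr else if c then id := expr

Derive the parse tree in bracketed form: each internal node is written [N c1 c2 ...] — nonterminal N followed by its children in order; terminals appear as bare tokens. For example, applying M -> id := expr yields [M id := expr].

S
U
if c then M else U
if c then id := expr else U
if c then id := expr else if c then S
if c then id := expr else if c then M
if c then id := expr else if c then id := expr

[S [U if c then [M id := expr] else [U if c then [S [M id := expr]]]]]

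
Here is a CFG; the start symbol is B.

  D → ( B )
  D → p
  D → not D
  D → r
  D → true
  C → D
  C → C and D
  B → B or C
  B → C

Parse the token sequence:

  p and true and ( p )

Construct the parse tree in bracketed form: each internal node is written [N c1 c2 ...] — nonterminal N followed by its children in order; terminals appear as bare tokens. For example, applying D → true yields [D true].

[B [C [C [C [D p]] and [D true]] and [D ( [B [C [D p]]] )]]]

B
C
C and D
C and D and D
D and D and D
p and D and D
p and true and D
p and true and ( B )
p and true and ( C )
p and true and ( D )
p and true and ( p )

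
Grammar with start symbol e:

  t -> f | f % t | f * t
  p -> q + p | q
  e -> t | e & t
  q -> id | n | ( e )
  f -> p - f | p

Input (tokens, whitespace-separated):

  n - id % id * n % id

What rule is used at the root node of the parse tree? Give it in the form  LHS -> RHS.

[e [t [f [p [q n]] - [f [p [q id]]]] % [t [f [p [q id]]] * [t [f [p [q n]]] % [t [f [p [q id]]]]]]]]

e -> t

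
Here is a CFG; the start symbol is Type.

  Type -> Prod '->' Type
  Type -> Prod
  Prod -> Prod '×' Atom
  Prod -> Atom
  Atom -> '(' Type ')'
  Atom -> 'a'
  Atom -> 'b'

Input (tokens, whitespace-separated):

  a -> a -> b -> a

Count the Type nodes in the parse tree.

[Type [Prod [Atom a]] -> [Type [Prod [Atom a]] -> [Type [Prod [Atom b]] -> [Type [Prod [Atom a]]]]]]

4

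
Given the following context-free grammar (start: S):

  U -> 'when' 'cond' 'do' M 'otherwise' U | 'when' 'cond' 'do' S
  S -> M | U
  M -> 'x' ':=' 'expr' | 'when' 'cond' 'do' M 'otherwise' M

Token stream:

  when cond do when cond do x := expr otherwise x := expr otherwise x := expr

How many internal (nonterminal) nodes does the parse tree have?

6

[S [M when cond do [M when cond do [M x := expr] otherwise [M x := expr]] otherwise [M x := expr]]]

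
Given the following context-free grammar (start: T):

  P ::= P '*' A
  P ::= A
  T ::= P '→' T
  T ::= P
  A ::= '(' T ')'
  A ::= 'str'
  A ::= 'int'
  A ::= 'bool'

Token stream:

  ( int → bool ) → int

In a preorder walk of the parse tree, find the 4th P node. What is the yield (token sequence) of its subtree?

int

[T [P [A ( [T [P [A int]] → [T [P [A bool]]]] )]] → [T [P [A int]]]]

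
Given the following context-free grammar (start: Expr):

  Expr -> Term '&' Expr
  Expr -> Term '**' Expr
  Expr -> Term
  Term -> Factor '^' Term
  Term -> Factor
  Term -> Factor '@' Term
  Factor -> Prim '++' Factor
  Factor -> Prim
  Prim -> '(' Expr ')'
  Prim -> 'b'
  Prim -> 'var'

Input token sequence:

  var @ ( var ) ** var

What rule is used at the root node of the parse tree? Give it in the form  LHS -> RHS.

[Expr [Term [Factor [Prim var]] @ [Term [Factor [Prim ( [Expr [Term [Factor [Prim var]]]] )]]]] ** [Expr [Term [Factor [Prim var]]]]]

Expr -> Term '**' Expr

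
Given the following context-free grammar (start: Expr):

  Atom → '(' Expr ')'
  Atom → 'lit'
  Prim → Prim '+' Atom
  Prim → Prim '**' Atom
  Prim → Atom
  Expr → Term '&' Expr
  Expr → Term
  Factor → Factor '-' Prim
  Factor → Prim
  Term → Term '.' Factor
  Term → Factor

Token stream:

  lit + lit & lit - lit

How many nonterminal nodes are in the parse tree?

15

[Expr [Term [Factor [Prim [Prim [Atom lit]] + [Atom lit]]]] & [Expr [Term [Factor [Factor [Prim [Atom lit]]] - [Prim [Atom lit]]]]]]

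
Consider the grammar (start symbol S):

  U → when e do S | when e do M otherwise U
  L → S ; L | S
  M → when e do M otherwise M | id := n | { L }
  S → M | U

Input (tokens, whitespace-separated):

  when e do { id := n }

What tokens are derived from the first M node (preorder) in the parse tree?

[S [U when e do [S [M { [L [S [M id := n]]] }]]]]

{ id := n }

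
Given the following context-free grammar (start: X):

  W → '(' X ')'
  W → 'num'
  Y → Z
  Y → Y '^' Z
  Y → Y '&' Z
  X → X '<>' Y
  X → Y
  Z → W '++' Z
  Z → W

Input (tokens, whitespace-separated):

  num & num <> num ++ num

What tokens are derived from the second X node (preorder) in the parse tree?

[X [X [Y [Y [Z [W num]]] & [Z [W num]]]] <> [Y [Z [W num] ++ [Z [W num]]]]]

num & num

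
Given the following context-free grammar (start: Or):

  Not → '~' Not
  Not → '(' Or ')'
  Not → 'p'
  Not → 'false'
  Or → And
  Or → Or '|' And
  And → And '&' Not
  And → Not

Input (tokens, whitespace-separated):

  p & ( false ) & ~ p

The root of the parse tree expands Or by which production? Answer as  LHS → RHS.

[Or [And [And [And [Not p]] & [Not ( [Or [And [Not false]]] )]] & [Not ~ [Not p]]]]

Or → And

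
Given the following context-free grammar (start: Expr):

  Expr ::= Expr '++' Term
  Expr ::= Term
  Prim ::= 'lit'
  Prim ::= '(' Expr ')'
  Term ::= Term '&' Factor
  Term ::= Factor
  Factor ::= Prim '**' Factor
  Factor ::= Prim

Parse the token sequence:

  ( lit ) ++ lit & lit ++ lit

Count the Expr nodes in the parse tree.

4

[Expr [Expr [Expr [Term [Factor [Prim ( [Expr [Term [Factor [Prim lit]]]] )]]]] ++ [Term [Term [Factor [Prim lit]]] & [Factor [Prim lit]]]] ++ [Term [Factor [Prim lit]]]]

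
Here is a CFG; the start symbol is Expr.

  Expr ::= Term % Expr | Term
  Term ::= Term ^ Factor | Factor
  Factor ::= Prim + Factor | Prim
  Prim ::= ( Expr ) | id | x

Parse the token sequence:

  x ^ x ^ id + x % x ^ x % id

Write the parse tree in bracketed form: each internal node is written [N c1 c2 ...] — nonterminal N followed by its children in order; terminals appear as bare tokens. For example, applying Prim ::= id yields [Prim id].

[Expr [Term [Term [Term [Factor [Prim x]]] ^ [Factor [Prim x]]] ^ [Factor [Prim id] + [Factor [Prim x]]]] % [Expr [Term [Term [Factor [Prim x]]] ^ [Factor [Prim x]]] % [Expr [Term [Factor [Prim id]]]]]]

Expr
Term % Expr
Term ^ Factor % Expr
Term ^ Factor ^ Factor % Expr
Factor ^ Factor ^ Factor % Expr
Prim ^ Factor ^ Factor % Expr
x ^ Factor ^ Factor % Expr
x ^ Prim ^ Factor % Expr
x ^ x ^ Factor % Expr
x ^ x ^ Prim + Factor % Expr
x ^ x ^ id + Factor % Expr
x ^ x ^ id + Prim % Expr
x ^ x ^ id + x % Expr
x ^ x ^ id + x % Term % Expr
x ^ x ^ id + x % Term ^ Factor % Expr
x ^ x ^ id + x % Factor ^ Factor % Expr
x ^ x ^ id + x % Prim ^ Factor % Expr
x ^ x ^ id + x % x ^ Factor % Expr
x ^ x ^ id + x % x ^ Prim % Expr
x ^ x ^ id + x % x ^ x % Expr
x ^ x ^ id + x % x ^ x % Term
x ^ x ^ id + x % x ^ x % Factor
x ^ x ^ id + x % x ^ x % Prim
x ^ x ^ id + x % x ^ x % id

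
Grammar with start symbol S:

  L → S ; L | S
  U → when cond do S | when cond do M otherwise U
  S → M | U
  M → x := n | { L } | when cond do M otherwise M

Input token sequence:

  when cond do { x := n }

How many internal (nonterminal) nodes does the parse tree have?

[S [U when cond do [S [M { [L [S [M x := n]]] }]]]]

7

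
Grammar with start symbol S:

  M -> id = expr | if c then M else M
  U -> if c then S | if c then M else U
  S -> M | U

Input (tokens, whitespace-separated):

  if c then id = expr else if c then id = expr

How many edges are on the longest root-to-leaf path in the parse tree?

5

[S [U if c then [M id = expr] else [U if c then [S [M id = expr]]]]]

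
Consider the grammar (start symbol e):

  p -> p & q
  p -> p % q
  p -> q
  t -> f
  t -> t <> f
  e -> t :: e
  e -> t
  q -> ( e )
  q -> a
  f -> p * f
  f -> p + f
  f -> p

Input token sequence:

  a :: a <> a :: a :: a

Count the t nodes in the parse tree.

[e [t [f [p [q a]]]] :: [e [t [t [f [p [q a]]]] <> [f [p [q a]]]] :: [e [t [f [p [q a]]]] :: [e [t [f [p [q a]]]]]]]]

5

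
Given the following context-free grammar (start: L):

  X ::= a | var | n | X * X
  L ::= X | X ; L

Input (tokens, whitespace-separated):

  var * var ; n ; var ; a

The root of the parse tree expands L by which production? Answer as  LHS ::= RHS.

L ::= X ; L

[L [X [X var] * [X var]] ; [L [X n] ; [L [X var] ; [L [X a]]]]]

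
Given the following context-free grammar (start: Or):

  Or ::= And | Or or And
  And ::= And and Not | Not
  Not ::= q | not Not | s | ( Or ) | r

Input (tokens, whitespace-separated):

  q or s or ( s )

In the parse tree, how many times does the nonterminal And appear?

4

[Or [Or [Or [And [Not q]]] or [And [Not s]]] or [And [Not ( [Or [And [Not s]]] )]]]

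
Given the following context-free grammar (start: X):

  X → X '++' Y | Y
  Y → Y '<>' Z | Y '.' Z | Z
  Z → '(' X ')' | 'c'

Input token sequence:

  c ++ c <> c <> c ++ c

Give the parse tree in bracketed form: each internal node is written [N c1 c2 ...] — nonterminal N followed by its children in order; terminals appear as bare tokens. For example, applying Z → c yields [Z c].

X
X ++ Y
X ++ Y ++ Y
Y ++ Y ++ Y
Z ++ Y ++ Y
c ++ Y ++ Y
c ++ Y <> Z ++ Y
c ++ Y <> Z <> Z ++ Y
c ++ Z <> Z <> Z ++ Y
c ++ c <> Z <> Z ++ Y
c ++ c <> c <> Z ++ Y
c ++ c <> c <> c ++ Y
c ++ c <> c <> c ++ Z
c ++ c <> c <> c ++ c

[X [X [X [Y [Z c]]] ++ [Y [Y [Y [Z c]] <> [Z c]] <> [Z c]]] ++ [Y [Z c]]]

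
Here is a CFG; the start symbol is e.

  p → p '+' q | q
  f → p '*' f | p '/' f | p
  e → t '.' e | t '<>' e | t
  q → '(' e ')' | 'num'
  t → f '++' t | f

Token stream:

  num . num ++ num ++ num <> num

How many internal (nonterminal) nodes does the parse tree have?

23

[e [t [f [p [q num]]]] . [e [t [f [p [q num]]] ++ [t [f [p [q num]]] ++ [t [f [p [q num]]]]]] <> [e [t [f [p [q num]]]]]]]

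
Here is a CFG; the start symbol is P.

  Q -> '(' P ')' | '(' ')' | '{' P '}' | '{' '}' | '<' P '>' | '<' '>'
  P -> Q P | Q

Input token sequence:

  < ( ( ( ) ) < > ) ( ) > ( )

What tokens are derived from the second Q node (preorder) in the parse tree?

[P [Q < [P [Q ( [P [Q ( [P [Q ( )]] )] [P [Q < >]]] )] [P [Q ( )]]] >] [P [Q ( )]]]

( ( ( ) ) < > )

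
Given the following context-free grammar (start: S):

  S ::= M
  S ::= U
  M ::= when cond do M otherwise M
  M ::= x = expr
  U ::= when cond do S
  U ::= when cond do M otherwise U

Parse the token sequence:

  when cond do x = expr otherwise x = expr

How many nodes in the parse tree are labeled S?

1

[S [M when cond do [M x = expr] otherwise [M x = expr]]]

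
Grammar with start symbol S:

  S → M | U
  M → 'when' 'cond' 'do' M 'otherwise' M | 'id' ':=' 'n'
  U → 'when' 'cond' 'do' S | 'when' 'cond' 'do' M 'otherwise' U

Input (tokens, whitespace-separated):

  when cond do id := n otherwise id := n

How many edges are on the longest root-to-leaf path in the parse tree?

[S [M when cond do [M id := n] otherwise [M id := n]]]

3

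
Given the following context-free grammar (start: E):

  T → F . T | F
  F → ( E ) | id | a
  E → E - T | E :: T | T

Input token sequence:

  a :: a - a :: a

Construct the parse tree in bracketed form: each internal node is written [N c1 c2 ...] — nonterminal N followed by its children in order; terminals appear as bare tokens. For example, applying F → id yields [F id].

E
E :: T
E - T :: T
E :: T - T :: T
T :: T - T :: T
F :: T - T :: T
a :: T - T :: T
a :: F - T :: T
a :: a - T :: T
a :: a - F :: T
a :: a - a :: T
a :: a - a :: F
a :: a - a :: a

[E [E [E [E [T [F a]]] :: [T [F a]]] - [T [F a]]] :: [T [F a]]]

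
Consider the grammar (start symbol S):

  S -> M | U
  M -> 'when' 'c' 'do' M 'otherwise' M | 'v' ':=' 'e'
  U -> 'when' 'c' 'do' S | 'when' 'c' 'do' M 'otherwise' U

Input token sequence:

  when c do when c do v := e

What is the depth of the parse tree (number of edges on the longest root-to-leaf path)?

[S [U when c do [S [U when c do [S [M v := e]]]]]]

6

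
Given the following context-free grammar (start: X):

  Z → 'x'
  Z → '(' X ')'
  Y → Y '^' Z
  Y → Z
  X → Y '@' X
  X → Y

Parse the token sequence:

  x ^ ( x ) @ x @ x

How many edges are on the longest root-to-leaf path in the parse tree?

6

[X [Y [Y [Z x]] ^ [Z ( [X [Y [Z x]]] )]] @ [X [Y [Z x]] @ [X [Y [Z x]]]]]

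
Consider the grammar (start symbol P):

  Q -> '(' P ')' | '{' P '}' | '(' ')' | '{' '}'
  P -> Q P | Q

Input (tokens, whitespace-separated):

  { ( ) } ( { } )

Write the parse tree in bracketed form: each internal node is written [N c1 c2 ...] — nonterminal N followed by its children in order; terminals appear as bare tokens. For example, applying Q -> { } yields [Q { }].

P
Q P
{ P } P
{ Q } P
{ ( ) } P
{ ( ) } Q
{ ( ) } ( P )
{ ( ) } ( Q )
{ ( ) } ( { } )

[P [Q { [P [Q ( )]] }] [P [Q ( [P [Q { }]] )]]]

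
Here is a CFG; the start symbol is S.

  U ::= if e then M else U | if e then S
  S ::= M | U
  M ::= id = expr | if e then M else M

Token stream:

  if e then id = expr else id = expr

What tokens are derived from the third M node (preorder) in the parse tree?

[S [M if e then [M id = expr] else [M id = expr]]]

id = expr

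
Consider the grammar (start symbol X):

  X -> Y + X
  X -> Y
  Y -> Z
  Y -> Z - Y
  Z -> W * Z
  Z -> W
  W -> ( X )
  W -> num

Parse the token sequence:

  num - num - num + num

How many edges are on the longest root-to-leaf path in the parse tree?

6

[X [Y [Z [W num]] - [Y [Z [W num]] - [Y [Z [W num]]]]] + [X [Y [Z [W num]]]]]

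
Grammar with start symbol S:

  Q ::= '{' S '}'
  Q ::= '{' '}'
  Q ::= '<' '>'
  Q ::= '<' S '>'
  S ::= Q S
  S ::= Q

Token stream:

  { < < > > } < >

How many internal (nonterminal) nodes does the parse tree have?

[S [Q { [S [Q < [S [Q < >]] >]] }] [S [Q < >]]]

8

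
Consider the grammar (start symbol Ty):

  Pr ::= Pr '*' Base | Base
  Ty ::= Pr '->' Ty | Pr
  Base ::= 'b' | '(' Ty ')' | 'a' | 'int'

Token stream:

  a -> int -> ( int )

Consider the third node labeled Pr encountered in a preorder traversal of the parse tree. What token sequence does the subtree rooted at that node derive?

[Ty [Pr [Base a]] -> [Ty [Pr [Base int]] -> [Ty [Pr [Base ( [Ty [Pr [Base int]]] )]]]]]

( int )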